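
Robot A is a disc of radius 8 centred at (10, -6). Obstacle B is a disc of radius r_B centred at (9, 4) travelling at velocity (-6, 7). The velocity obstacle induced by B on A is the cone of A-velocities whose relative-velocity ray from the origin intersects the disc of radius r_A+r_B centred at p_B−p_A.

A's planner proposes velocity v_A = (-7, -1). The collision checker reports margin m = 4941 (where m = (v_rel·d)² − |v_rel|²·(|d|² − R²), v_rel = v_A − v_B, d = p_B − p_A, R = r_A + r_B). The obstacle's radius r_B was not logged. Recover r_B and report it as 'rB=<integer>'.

m = 4941
d = (-1, 10);  v_rel = (-1, -8),  |v_rel|² = 65
v_rel×d = (-1)·(10) − (-8)·(-1) = -18
since m = R²·65 − (-18)²:  R² = (324 + 4941) / 65 = 81
R = √81 = 9  ⇒  r_B = 9 − 8 = 1

rB=1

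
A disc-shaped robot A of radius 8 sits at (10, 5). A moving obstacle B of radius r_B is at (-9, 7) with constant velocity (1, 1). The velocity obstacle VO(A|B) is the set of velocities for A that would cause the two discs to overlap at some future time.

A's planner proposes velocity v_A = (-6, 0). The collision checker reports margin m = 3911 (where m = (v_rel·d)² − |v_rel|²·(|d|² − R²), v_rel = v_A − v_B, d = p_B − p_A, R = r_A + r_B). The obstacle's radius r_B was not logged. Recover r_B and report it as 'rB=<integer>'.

m = 3911
d = (-19, 2);  v_rel = (-7, -1),  |v_rel|² = 50
v_rel×d = (-7)·(2) − (-1)·(-19) = -33
since m = R²·50 − (-33)²:  R² = (1089 + 3911) / 50 = 100
R = √100 = 10  ⇒  r_B = 10 − 8 = 2

rB=2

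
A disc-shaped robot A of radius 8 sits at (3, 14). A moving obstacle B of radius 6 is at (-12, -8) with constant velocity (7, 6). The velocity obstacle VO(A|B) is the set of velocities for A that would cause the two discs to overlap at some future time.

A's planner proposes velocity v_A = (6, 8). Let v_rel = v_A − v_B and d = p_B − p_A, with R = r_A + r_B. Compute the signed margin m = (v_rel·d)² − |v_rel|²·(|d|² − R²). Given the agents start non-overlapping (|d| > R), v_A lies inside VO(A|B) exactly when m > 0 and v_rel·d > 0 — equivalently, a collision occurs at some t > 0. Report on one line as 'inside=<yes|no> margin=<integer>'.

d = (-15, -22),  |d|² = 709;  R = 8+6 = 14,  c = 709−14² = 513
v_rel = (-1, 2),  |v_rel|² = 5;  v_rel·d = (-1)·(-15) + (2)·(-22) = -29
5·t² + 58·t + 513 = 0  ⇒  m = (-29)² − 5·513 = -1724
m = -1724 < 0,  v_rel·d = -29 < 0  ⇒  outside

inside=no margin=-1724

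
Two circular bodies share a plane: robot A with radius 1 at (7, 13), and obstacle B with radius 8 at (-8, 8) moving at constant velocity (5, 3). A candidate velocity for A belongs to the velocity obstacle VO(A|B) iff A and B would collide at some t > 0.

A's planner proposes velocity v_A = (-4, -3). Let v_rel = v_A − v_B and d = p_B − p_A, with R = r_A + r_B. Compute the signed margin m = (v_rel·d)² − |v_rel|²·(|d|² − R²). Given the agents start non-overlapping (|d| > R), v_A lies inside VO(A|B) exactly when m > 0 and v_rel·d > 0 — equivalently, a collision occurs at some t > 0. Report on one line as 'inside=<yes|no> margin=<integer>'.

d = (-15, -5),  |d|² = 250;  R = 1+8 = 9,  c = 250−9² = 169
v_rel = (-9, -6),  |v_rel|² = 117;  v_rel·d = (-9)·(-15) + (-6)·(-5) = 165
117·t² − 330·t + 169 = 0  ⇒  m = 165² − 117·169 = 7452
m = 7452 > 0,  v_rel·d = 165 > 0  ⇒  inside

inside=yes margin=7452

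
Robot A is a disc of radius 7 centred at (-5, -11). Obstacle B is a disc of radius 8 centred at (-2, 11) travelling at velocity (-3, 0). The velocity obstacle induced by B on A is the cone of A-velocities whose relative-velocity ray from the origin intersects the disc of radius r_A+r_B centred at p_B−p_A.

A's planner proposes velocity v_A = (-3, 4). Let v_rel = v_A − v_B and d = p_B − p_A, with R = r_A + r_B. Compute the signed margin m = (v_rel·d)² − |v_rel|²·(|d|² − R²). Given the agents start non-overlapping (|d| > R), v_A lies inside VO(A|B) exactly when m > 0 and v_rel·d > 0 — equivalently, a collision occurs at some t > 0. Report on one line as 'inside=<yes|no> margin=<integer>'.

d = (3, 22),  |d|² = 493;  R = 7+8 = 15,  c = 493−15² = 268
v_rel = (0, 4),  |v_rel|² = 16;  v_rel·d = (0)·(3) + (4)·(22) = 88
16·t² − 176·t + 268 = 0  ⇒  m = 88² − 16·268 = 3456
m = 3456 > 0,  v_rel·d = 88 > 0  ⇒  inside

inside=yes margin=3456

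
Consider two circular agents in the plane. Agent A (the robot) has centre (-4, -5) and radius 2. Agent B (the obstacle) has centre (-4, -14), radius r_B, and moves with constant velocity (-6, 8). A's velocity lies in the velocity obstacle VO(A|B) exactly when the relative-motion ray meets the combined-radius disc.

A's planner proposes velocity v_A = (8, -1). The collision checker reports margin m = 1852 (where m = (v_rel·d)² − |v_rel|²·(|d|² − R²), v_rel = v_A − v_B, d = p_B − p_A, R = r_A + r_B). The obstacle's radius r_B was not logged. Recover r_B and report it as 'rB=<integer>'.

m = 1852
d = (0, -9);  v_rel = (14, -9),  |v_rel|² = 277
v_rel×d = (14)·(-9) − (-9)·(0) = -126
since m = R²·277 − (-126)²:  R² = (15876 + 1852) / 277 = 64
R = √64 = 8  ⇒  r_B = 8 − 2 = 6

rB=6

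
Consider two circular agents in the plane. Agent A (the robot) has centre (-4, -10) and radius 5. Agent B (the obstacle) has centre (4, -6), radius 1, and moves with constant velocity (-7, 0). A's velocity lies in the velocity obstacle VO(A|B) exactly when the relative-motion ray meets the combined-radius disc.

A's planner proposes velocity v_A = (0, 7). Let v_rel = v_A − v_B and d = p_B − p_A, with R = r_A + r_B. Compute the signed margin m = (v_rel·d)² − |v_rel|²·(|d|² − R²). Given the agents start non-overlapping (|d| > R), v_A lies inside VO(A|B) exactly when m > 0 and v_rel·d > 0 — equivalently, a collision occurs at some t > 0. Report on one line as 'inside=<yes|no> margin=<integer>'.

d = (8, 4),  |d|² = 80;  R = 5+1 = 6,  c = 80−6² = 44
v_rel = (7, 7),  |v_rel|² = 98;  v_rel·d = (7)·(8) + (7)·(4) = 84
98·t² − 168·t + 44 = 0  ⇒  m = 84² − 98·44 = 2744
m = 2744 > 0,  v_rel·d = 84 > 0  ⇒  inside

inside=yes margin=2744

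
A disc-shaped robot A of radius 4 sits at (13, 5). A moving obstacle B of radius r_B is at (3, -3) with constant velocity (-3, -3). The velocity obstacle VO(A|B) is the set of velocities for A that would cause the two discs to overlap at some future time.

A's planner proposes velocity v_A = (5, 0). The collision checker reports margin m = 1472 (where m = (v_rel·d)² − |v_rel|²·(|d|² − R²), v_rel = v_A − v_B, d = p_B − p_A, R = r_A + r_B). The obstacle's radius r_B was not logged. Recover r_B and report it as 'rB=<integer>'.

m = 1472
d = (-10, -8);  v_rel = (8, 3),  |v_rel|² = 73
v_rel×d = (8)·(-8) − (3)·(-10) = -34
since m = R²·73 − (-34)²:  R² = (1156 + 1472) / 73 = 36
R = √36 = 6  ⇒  r_B = 6 − 4 = 2

rB=2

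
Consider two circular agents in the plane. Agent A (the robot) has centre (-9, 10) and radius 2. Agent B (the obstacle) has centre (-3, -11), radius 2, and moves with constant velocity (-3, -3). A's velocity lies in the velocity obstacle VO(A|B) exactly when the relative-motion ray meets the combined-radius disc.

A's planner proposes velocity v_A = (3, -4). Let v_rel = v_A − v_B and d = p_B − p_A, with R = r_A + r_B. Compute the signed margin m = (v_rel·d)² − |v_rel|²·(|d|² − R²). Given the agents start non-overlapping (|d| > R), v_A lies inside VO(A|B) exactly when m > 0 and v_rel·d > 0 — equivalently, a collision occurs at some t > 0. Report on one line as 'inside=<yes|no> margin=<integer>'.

d = (6, -21),  |d|² = 477;  R = 2+2 = 4,  c = 477−4² = 461
v_rel = (6, -1),  |v_rel|² = 37;  v_rel·d = (6)·(6) + (-1)·(-21) = 57
37·t² − 114·t + 461 = 0  ⇒  m = 57² − 37·461 = -13808
m = -13808 < 0,  v_rel·d = 57 > 0  ⇒  outside

inside=no margin=-13808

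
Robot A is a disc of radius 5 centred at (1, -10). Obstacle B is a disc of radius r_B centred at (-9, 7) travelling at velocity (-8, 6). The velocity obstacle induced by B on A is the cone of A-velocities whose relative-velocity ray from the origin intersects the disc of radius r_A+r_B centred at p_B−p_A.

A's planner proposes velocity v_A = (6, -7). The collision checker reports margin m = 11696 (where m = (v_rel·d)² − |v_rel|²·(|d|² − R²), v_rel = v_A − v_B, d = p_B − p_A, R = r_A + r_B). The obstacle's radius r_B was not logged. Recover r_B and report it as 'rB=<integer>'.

m = 11696
d = (-10, 17);  v_rel = (14, -13),  |v_rel|² = 365
v_rel×d = (14)·(17) − (-13)·(-10) = 108
since m = R²·365 − 108²:  R² = (11664 + 11696) / 365 = 64
R = √64 = 8  ⇒  r_B = 8 − 5 = 3

rB=3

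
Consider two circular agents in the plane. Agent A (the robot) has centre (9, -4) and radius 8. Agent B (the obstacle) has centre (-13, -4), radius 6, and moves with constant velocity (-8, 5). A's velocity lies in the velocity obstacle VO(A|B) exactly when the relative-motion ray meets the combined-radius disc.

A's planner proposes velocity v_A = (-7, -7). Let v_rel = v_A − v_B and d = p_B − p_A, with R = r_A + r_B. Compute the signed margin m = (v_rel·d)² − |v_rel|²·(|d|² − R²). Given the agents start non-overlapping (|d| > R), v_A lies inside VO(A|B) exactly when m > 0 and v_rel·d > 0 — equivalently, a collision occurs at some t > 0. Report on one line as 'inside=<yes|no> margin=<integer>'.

d = (-22, 0),  |d|² = 484;  R = 8+6 = 14,  c = 484−14² = 288
v_rel = (1, -12),  |v_rel|² = 145;  v_rel·d = (1)·(-22) + (-12)·(0) = -22
145·t² + 44·t + 288 = 0  ⇒  m = (-22)² − 145·288 = -41276
m = -41276 < 0,  v_rel·d = -22 < 0  ⇒  outside

inside=no margin=-41276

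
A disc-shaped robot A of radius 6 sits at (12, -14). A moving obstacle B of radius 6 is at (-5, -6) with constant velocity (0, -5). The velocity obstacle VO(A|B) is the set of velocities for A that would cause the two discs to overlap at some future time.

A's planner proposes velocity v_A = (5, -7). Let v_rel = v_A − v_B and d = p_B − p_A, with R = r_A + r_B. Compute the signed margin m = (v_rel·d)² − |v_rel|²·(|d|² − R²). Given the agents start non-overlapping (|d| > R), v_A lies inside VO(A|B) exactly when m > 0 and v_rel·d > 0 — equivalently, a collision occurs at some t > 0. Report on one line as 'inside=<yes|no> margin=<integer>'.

d = (-17, 8),  |d|² = 353;  R = 6+6 = 12,  c = 353−12² = 209
v_rel = (5, -2),  |v_rel|² = 29;  v_rel·d = (5)·(-17) + (-2)·(8) = -101
29·t² + 202·t + 209 = 0  ⇒  m = (-101)² − 29·209 = 4140
m = 4140 > 0,  v_rel·d = -101 < 0  ⇒  outside

inside=no margin=4140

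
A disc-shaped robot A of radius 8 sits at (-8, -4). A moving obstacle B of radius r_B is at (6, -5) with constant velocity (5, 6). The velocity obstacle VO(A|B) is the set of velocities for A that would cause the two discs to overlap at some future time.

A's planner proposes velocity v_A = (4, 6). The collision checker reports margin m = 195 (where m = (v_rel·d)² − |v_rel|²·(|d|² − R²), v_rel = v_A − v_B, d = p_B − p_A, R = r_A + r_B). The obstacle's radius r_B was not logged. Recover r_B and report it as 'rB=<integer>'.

m = 195
d = (14, -1);  v_rel = (-1, 0),  |v_rel|² = 1
v_rel×d = (-1)·(-1) − (0)·(14) = 1
since m = R²·1 − 1²:  R² = (1 + 195) / 1 = 196
R = √196 = 14  ⇒  r_B = 14 − 8 = 6

rB=6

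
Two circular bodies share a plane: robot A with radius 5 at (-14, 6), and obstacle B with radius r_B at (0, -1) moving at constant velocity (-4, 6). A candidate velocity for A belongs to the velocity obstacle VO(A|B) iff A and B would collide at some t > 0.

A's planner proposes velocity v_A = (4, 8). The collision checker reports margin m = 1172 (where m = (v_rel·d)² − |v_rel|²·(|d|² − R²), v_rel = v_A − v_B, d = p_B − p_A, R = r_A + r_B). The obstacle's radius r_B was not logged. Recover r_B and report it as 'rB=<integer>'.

m = 1172
d = (14, -7);  v_rel = (8, 2),  |v_rel|² = 68
v_rel×d = (8)·(-7) − (2)·(14) = -84
since m = R²·68 − (-84)²:  R² = (7056 + 1172) / 68 = 121
R = √121 = 11  ⇒  r_B = 11 − 5 = 6

rB=6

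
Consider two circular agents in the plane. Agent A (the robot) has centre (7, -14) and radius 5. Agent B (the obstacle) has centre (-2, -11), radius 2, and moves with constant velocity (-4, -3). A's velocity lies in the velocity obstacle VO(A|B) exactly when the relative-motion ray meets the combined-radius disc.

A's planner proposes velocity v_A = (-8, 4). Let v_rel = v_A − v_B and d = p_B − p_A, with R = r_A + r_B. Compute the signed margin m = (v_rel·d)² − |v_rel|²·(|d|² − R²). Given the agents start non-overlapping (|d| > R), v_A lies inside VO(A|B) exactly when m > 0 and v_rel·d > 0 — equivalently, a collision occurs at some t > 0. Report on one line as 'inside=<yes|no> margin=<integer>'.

d = (-9, 3),  |d|² = 90;  R = 5+2 = 7,  c = 90−7² = 41
v_rel = (-4, 7),  |v_rel|² = 65;  v_rel·d = (-4)·(-9) + (7)·(3) = 57
65·t² − 114·t + 41 = 0  ⇒  m = 57² − 65·41 = 584
m = 584 > 0,  v_rel·d = 57 > 0  ⇒  inside

inside=yes margin=584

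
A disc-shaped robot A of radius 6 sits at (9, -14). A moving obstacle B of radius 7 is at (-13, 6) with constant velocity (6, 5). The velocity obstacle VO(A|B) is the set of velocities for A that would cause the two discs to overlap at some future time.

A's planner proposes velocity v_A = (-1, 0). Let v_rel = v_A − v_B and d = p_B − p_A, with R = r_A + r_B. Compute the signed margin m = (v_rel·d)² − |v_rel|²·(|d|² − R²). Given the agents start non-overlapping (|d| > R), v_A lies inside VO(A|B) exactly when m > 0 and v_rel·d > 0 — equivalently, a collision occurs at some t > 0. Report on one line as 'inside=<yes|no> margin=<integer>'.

d = (-22, 20),  |d|² = 884;  R = 6+7 = 13,  c = 884−13² = 715
v_rel = (-7, -5),  |v_rel|² = 74;  v_rel·d = (-7)·(-22) + (-5)·(20) = 54
74·t² − 108·t + 715 = 0  ⇒  m = 54² − 74·715 = -49994
m = -49994 < 0,  v_rel·d = 54 > 0  ⇒  outside

inside=no margin=-49994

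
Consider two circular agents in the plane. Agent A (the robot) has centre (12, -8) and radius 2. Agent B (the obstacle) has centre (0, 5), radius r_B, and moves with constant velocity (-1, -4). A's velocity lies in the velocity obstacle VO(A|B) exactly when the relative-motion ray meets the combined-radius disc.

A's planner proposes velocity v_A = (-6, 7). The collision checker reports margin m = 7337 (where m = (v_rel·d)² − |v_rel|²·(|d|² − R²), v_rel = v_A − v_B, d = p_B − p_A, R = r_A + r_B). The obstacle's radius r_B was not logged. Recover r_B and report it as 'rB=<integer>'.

m = 7337
d = (-12, 13);  v_rel = (-5, 11),  |v_rel|² = 146
v_rel×d = (-5)·(13) − (11)·(-12) = 67
since m = R²·146 − 67²:  R² = (4489 + 7337) / 146 = 81
R = √81 = 9  ⇒  r_B = 9 − 2 = 7

rB=7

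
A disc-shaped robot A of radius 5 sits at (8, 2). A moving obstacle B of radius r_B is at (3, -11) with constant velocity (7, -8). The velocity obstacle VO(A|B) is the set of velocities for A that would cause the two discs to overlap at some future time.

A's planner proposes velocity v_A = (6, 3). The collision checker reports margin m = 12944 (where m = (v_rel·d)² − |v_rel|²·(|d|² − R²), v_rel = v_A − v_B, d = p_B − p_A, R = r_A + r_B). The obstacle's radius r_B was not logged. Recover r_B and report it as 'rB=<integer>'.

m = 12944
d = (-5, -13);  v_rel = (-1, 11),  |v_rel|² = 122
v_rel×d = (-1)·(-13) − (11)·(-5) = 68
since m = R²·122 − 68²:  R² = (4624 + 12944) / 122 = 144
R = √144 = 12  ⇒  r_B = 12 − 5 = 7

rB=7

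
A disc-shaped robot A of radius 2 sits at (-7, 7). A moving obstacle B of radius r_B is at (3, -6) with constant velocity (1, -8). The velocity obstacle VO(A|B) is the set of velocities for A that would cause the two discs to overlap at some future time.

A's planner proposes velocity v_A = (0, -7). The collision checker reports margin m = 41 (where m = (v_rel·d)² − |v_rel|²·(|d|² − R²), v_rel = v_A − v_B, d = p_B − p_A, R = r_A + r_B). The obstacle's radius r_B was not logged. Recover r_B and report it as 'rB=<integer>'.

m = 41
d = (10, -13);  v_rel = (-1, 1),  |v_rel|² = 2
v_rel×d = (-1)·(-13) − (1)·(10) = 3
since m = R²·2 − 3²:  R² = (9 + 41) / 2 = 25
R = √25 = 5  ⇒  r_B = 5 − 2 = 3

rB=3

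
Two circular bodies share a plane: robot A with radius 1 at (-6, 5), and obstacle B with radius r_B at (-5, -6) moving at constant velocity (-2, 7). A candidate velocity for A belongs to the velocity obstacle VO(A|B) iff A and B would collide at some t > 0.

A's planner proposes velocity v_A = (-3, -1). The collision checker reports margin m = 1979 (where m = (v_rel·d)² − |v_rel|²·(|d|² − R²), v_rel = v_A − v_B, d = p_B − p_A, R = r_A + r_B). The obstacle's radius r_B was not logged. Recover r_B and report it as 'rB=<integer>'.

m = 1979
d = (1, -11);  v_rel = (-1, -8),  |v_rel|² = 65
v_rel×d = (-1)·(-11) − (-8)·(1) = 19
since m = R²·65 − 19²:  R² = (361 + 1979) / 65 = 36
R = √36 = 6  ⇒  r_B = 6 − 1 = 5

rB=5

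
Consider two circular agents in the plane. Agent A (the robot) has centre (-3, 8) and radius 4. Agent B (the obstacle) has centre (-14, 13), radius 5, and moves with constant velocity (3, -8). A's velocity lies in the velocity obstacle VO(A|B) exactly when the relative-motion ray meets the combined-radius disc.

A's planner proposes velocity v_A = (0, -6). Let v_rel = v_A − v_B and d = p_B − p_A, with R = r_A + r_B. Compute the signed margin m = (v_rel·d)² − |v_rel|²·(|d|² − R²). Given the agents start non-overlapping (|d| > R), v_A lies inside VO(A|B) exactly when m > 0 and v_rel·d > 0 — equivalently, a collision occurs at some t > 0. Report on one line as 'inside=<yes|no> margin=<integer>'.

d = (-11, 5),  |d|² = 146;  R = 4+5 = 9,  c = 146−9² = 65
v_rel = (-3, 2),  |v_rel|² = 13;  v_rel·d = (-3)·(-11) + (2)·(5) = 43
13·t² − 86·t + 65 = 0  ⇒  m = 43² − 13·65 = 1004
m = 1004 > 0,  v_rel·d = 43 > 0  ⇒  inside

inside=yes margin=1004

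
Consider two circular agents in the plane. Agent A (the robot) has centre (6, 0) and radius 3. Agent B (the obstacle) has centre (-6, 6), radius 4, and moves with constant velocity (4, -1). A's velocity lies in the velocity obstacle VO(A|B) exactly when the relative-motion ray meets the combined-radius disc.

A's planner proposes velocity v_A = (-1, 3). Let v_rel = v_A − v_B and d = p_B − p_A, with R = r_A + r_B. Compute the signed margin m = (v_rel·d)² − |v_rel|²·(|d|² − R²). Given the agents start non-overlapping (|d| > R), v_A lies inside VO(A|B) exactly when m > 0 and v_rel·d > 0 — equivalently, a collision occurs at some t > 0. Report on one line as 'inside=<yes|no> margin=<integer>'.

d = (-12, 6),  |d|² = 180;  R = 3+4 = 7,  c = 180−7² = 131
v_rel = (-5, 4),  |v_rel|² = 41;  v_rel·d = (-5)·(-12) + (4)·(6) = 84
41·t² − 168·t + 131 = 0  ⇒  m = 84² − 41·131 = 1685
m = 1685 > 0,  v_rel·d = 84 > 0  ⇒  inside

inside=yes margin=1685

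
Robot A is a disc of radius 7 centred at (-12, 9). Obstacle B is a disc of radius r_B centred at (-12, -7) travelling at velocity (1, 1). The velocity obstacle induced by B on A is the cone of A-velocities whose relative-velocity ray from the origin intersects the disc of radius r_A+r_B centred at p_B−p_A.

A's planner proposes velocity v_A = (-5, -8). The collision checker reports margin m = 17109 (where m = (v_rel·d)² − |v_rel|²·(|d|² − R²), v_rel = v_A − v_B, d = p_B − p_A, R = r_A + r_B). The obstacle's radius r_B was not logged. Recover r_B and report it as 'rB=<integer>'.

m = 17109
d = (0, -16);  v_rel = (-6, -9),  |v_rel|² = 117
v_rel×d = (-6)·(-16) − (-9)·(0) = 96
since m = R²·117 − 96²:  R² = (9216 + 17109) / 117 = 225
R = √225 = 15  ⇒  r_B = 15 − 7 = 8

rB=8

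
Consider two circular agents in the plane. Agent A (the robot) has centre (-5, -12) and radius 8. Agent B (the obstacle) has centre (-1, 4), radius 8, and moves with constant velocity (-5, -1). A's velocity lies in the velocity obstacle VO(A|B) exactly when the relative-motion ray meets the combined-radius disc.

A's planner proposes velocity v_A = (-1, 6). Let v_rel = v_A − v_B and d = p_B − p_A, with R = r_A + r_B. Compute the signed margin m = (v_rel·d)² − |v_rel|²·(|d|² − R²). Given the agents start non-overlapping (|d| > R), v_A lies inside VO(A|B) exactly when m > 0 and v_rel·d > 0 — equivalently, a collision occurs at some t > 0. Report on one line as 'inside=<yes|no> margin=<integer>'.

d = (4, 16),  |d|² = 272;  R = 8+8 = 16,  c = 272−16² = 16
v_rel = (4, 7),  |v_rel|² = 65;  v_rel·d = (4)·(4) + (7)·(16) = 128
65·t² − 256·t + 16 = 0  ⇒  m = 128² − 65·16 = 15344
m = 15344 > 0,  v_rel·d = 128 > 0  ⇒  inside

inside=yes margin=15344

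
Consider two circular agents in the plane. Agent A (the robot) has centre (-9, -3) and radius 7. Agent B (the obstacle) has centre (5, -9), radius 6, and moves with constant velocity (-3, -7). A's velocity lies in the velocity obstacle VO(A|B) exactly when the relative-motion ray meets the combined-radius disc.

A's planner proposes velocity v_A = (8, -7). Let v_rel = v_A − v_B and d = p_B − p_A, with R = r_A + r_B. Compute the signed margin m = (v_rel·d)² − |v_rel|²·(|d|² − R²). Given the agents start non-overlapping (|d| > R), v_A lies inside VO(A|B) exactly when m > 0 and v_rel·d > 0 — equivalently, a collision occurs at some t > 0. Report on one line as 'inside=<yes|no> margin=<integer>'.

d = (14, -6),  |d|² = 232;  R = 7+6 = 13,  c = 232−13² = 63
v_rel = (11, 0),  |v_rel|² = 121;  v_rel·d = (11)·(14) + (0)·(-6) = 154
121·t² − 308·t + 63 = 0  ⇒  m = 154² − 121·63 = 16093
m = 16093 > 0,  v_rel·d = 154 > 0  ⇒  inside

inside=yes margin=16093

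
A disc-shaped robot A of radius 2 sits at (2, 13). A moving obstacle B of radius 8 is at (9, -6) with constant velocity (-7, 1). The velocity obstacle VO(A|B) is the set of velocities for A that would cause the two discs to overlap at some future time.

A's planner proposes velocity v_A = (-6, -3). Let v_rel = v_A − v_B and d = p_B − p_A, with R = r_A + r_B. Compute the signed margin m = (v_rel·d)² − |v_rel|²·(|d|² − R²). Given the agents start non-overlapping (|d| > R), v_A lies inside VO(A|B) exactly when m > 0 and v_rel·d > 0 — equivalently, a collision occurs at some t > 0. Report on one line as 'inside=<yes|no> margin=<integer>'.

d = (7, -19),  |d|² = 410;  R = 2+8 = 10,  c = 410−10² = 310
v_rel = (1, -4),  |v_rel|² = 17;  v_rel·d = (1)·(7) + (-4)·(-19) = 83
17·t² − 166·t + 310 = 0  ⇒  m = 83² − 17·310 = 1619
m = 1619 > 0,  v_rel·d = 83 > 0  ⇒  inside

inside=yes margin=1619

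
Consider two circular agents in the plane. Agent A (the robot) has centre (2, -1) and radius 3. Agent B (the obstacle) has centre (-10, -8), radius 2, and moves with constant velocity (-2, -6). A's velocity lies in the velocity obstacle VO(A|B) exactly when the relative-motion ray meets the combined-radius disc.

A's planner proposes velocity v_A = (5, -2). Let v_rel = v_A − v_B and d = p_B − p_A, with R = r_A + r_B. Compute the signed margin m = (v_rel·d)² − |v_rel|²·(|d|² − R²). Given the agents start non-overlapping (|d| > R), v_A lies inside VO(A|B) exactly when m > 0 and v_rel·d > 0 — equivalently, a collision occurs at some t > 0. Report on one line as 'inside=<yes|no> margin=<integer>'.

d = (-12, -7),  |d|² = 193;  R = 3+2 = 5,  c = 193−5² = 168
v_rel = (7, 4),  |v_rel|² = 65;  v_rel·d = (7)·(-12) + (4)·(-7) = -112
65·t² + 224·t + 168 = 0  ⇒  m = (-112)² − 65·168 = 1624
m = 1624 > 0,  v_rel·d = -112 < 0  ⇒  outside

inside=no margin=1624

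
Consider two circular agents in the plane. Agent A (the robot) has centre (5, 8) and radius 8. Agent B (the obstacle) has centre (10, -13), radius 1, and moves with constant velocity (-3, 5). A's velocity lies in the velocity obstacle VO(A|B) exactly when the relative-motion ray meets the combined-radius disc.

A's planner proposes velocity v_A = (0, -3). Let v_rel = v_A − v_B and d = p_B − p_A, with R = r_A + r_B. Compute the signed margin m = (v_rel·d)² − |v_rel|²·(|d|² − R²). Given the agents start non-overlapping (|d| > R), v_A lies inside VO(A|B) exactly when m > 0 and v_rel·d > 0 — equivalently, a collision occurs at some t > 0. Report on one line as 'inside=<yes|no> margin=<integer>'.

d = (5, -21),  |d|² = 466;  R = 8+1 = 9,  c = 466−9² = 385
v_rel = (3, -8),  |v_rel|² = 73;  v_rel·d = (3)·(5) + (-8)·(-21) = 183
73·t² − 366·t + 385 = 0  ⇒  m = 183² − 73·385 = 5384
m = 5384 > 0,  v_rel·d = 183 > 0  ⇒  inside

inside=yes margin=5384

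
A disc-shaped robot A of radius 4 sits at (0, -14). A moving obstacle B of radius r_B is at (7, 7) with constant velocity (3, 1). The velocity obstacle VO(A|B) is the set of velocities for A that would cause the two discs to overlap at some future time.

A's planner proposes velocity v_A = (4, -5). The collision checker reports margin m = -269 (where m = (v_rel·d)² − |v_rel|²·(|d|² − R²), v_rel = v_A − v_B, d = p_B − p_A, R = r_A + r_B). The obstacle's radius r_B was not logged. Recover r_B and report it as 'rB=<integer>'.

m = -269
d = (7, 21);  v_rel = (1, -6),  |v_rel|² = 37
v_rel×d = (1)·(21) − (-6)·(7) = 63
since m = R²·37 − 63²:  R² = (3969 + -269) / 37 = 100
R = √100 = 10  ⇒  r_B = 10 − 4 = 6

rB=6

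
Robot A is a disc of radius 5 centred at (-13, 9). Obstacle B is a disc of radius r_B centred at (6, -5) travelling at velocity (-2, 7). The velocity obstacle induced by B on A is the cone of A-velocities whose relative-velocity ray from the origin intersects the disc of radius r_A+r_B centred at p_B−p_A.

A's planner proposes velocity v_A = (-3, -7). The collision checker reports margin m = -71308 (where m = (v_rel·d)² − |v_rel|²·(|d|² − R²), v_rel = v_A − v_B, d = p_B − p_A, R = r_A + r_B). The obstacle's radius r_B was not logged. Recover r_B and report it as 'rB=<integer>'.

m = -71308
d = (19, -14);  v_rel = (-1, -14),  |v_rel|² = 197
v_rel×d = (-1)·(-14) − (-14)·(19) = 280
since m = R²·197 − 280²:  R² = (78400 + -71308) / 197 = 36
R = √36 = 6  ⇒  r_B = 6 − 5 = 1

rB=1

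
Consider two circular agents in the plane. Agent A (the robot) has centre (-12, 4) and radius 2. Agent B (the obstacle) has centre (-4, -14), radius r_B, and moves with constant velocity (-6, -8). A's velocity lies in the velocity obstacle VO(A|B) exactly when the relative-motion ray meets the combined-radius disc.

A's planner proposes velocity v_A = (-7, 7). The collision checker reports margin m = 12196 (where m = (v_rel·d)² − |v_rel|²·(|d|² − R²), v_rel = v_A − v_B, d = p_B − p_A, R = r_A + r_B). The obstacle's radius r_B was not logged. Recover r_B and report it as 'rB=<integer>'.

m = 12196
d = (8, -18);  v_rel = (-1, 15),  |v_rel|² = 226
v_rel×d = (-1)·(-18) − (15)·(8) = -102
since m = R²·226 − (-102)²:  R² = (10404 + 12196) / 226 = 100
R = √100 = 10  ⇒  r_B = 10 − 2 = 8

rB=8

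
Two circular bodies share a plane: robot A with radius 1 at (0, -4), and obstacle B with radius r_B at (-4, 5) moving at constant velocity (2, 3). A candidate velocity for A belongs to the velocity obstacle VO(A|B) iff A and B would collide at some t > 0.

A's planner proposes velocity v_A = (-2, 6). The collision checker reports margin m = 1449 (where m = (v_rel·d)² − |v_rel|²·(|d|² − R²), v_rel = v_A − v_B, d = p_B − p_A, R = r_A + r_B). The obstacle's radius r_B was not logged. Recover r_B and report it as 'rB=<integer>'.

m = 1449
d = (-4, 9);  v_rel = (-4, 3),  |v_rel|² = 25
v_rel×d = (-4)·(9) − (3)·(-4) = -24
since m = R²·25 − (-24)²:  R² = (576 + 1449) / 25 = 81
R = √81 = 9  ⇒  r_B = 9 − 1 = 8

rB=8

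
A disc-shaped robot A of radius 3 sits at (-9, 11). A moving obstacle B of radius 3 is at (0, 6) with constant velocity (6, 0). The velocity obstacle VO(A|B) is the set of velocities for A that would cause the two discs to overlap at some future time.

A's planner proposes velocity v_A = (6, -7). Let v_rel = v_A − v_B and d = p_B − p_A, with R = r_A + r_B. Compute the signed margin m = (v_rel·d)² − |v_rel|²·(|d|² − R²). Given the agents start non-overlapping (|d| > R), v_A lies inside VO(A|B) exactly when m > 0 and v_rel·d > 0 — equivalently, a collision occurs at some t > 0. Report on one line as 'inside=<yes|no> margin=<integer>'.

d = (9, -5),  |d|² = 106;  R = 3+3 = 6,  c = 106−6² = 70
v_rel = (0, -7),  |v_rel|² = 49;  v_rel·d = (0)·(9) + (-7)·(-5) = 35
49·t² − 70·t + 70 = 0  ⇒  m = 35² − 49·70 = -2205
m = -2205 < 0,  v_rel·d = 35 > 0  ⇒  outside

inside=no margin=-2205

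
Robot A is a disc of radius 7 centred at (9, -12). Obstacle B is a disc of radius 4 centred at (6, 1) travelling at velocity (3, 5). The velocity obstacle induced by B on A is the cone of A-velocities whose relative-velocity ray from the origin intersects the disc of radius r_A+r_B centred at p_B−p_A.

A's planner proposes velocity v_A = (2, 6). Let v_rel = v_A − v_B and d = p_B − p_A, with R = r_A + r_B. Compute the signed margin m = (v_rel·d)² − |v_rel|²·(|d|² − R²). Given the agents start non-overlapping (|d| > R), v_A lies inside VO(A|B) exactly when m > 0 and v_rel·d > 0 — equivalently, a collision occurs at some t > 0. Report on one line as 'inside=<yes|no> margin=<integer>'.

d = (-3, 13),  |d|² = 178;  R = 7+4 = 11,  c = 178−11² = 57
v_rel = (-1, 1),  |v_rel|² = 2;  v_rel·d = (-1)·(-3) + (1)·(13) = 16
2·t² − 32·t + 57 = 0  ⇒  m = 16² − 2·57 = 142
m = 142 > 0,  v_rel·d = 16 > 0  ⇒  inside

inside=yes margin=142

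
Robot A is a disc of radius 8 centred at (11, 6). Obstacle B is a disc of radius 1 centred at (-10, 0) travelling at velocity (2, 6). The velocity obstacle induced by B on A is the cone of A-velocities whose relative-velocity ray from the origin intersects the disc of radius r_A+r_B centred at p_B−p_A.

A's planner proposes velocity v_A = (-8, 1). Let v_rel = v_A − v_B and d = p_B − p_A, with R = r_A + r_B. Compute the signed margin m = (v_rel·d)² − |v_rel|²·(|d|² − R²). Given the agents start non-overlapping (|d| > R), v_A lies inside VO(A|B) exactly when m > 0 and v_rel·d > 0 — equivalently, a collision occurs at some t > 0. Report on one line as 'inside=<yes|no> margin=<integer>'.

d = (-21, -6),  |d|² = 477;  R = 8+1 = 9,  c = 477−9² = 396
v_rel = (-10, -5),  |v_rel|² = 125;  v_rel·d = (-10)·(-21) + (-5)·(-6) = 240
125·t² − 480·t + 396 = 0  ⇒  m = 240² − 125·396 = 8100
m = 8100 > 0,  v_rel·d = 240 > 0  ⇒  inside

inside=yes margin=8100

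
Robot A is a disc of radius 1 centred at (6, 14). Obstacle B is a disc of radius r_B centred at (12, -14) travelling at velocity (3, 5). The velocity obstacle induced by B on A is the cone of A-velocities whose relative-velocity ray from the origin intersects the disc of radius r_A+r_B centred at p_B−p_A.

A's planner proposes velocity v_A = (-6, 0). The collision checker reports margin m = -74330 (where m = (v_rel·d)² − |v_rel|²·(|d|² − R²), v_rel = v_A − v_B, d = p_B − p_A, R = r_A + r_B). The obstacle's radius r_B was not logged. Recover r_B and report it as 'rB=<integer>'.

m = -74330
d = (6, -28);  v_rel = (-9, -5),  |v_rel|² = 106
v_rel×d = (-9)·(-28) − (-5)·(6) = 282
since m = R²·106 − 282²:  R² = (79524 + -74330) / 106 = 49
R = √49 = 7  ⇒  r_B = 7 − 1 = 6

rB=6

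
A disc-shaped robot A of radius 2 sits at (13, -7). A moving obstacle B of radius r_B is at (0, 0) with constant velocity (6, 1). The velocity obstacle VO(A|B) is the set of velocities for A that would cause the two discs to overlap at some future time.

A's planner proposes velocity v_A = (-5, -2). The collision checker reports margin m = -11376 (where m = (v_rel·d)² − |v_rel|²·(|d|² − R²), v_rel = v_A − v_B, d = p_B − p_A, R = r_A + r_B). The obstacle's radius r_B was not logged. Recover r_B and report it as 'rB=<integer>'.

m = -11376
d = (-13, 7);  v_rel = (-11, -3),  |v_rel|² = 130
v_rel×d = (-11)·(7) − (-3)·(-13) = -116
since m = R²·130 − (-116)²:  R² = (13456 + -11376) / 130 = 16
R = √16 = 4  ⇒  r_B = 4 − 2 = 2

rB=2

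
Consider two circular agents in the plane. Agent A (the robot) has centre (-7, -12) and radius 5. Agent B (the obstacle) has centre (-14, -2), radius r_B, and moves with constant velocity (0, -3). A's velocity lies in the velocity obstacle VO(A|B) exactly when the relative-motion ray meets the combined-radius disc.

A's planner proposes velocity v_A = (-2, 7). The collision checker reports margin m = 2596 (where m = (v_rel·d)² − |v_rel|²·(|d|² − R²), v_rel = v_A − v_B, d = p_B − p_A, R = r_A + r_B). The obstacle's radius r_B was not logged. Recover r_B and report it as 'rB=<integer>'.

m = 2596
d = (-7, 10);  v_rel = (-2, 10),  |v_rel|² = 104
v_rel×d = (-2)·(10) − (10)·(-7) = 50
since m = R²·104 − 50²:  R² = (2500 + 2596) / 104 = 49
R = √49 = 7  ⇒  r_B = 7 − 5 = 2

rB=2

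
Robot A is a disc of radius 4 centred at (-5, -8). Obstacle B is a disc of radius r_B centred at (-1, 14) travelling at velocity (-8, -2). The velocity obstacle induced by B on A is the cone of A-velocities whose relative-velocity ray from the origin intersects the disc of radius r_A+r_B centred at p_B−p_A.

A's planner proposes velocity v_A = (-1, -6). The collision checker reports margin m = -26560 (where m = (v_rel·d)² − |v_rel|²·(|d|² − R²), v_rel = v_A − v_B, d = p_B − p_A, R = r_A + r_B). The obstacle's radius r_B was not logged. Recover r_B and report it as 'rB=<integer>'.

m = -26560
d = (4, 22);  v_rel = (7, -4),  |v_rel|² = 65
v_rel×d = (7)·(22) − (-4)·(4) = 170
since m = R²·65 − 170²:  R² = (28900 + -26560) / 65 = 36
R = √36 = 6  ⇒  r_B = 6 − 4 = 2

rB=2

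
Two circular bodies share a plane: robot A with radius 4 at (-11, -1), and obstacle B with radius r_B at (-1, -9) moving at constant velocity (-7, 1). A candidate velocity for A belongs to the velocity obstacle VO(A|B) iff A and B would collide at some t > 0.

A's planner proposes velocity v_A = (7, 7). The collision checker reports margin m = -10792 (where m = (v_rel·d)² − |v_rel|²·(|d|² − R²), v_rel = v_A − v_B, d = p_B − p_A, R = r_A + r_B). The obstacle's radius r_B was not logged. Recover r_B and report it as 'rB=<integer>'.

m = -10792
d = (10, -8);  v_rel = (14, 6),  |v_rel|² = 232
v_rel×d = (14)·(-8) − (6)·(10) = -172
since m = R²·232 − (-172)²:  R² = (29584 + -10792) / 232 = 81
R = √81 = 9  ⇒  r_B = 9 − 4 = 5

rB=5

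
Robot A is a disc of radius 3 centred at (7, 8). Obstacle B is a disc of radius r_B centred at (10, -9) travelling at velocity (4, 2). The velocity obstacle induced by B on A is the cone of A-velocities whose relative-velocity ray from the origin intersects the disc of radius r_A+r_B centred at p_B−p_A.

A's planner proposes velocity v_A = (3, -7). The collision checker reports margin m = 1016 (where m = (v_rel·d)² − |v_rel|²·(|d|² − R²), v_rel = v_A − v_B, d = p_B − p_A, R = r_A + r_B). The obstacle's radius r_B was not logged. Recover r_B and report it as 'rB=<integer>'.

m = 1016
d = (3, -17);  v_rel = (-1, -9),  |v_rel|² = 82
v_rel×d = (-1)·(-17) − (-9)·(3) = 44
since m = R²·82 − 44²:  R² = (1936 + 1016) / 82 = 36
R = √36 = 6  ⇒  r_B = 6 − 3 = 3

rB=3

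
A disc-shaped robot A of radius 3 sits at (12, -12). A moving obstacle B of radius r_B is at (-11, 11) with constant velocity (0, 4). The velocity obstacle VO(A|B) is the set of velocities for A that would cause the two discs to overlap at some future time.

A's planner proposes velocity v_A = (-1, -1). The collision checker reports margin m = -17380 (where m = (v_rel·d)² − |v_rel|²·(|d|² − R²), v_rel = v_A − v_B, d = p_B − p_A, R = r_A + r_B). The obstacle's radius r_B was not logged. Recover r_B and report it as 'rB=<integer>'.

m = -17380
d = (-23, 23);  v_rel = (-1, -5),  |v_rel|² = 26
v_rel×d = (-1)·(23) − (-5)·(-23) = -138
since m = R²·26 − (-138)²:  R² = (19044 + -17380) / 26 = 64
R = √64 = 8  ⇒  r_B = 8 − 3 = 5

rB=5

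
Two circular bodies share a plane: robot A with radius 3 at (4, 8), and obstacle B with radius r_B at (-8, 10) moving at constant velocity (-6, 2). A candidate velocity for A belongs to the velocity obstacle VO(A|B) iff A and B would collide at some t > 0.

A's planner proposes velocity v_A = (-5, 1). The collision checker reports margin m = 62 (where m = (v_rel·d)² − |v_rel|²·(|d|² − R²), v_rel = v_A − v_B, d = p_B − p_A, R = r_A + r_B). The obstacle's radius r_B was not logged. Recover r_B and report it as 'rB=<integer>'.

m = 62
d = (-12, 2);  v_rel = (1, -1),  |v_rel|² = 2
v_rel×d = (1)·(2) − (-1)·(-12) = -10
since m = R²·2 − (-10)²:  R² = (100 + 62) / 2 = 81
R = √81 = 9  ⇒  r_B = 9 − 3 = 6

rB=6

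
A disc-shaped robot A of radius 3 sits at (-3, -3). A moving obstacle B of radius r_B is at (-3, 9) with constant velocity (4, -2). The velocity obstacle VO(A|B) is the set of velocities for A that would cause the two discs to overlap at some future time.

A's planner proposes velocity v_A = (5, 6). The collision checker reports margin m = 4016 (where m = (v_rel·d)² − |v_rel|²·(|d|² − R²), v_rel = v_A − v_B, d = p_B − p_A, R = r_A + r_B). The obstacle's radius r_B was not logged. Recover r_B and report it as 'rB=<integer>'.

m = 4016
d = (0, 12);  v_rel = (1, 8),  |v_rel|² = 65
v_rel×d = (1)·(12) − (8)·(0) = 12
since m = R²·65 − 12²:  R² = (144 + 4016) / 65 = 64
R = √64 = 8  ⇒  r_B = 8 − 3 = 5

rB=5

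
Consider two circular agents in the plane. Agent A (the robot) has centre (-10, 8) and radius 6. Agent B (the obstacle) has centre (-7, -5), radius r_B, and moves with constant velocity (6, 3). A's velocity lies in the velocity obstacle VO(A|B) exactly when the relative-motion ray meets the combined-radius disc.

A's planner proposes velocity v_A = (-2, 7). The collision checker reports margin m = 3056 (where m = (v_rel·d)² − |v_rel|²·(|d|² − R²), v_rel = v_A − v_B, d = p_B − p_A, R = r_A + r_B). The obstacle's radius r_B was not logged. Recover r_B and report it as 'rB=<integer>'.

m = 3056
d = (3, -13);  v_rel = (-8, 4),  |v_rel|² = 80
v_rel×d = (-8)·(-13) − (4)·(3) = 92
since m = R²·80 − 92²:  R² = (8464 + 3056) / 80 = 144
R = √144 = 12  ⇒  r_B = 12 − 6 = 6

rB=6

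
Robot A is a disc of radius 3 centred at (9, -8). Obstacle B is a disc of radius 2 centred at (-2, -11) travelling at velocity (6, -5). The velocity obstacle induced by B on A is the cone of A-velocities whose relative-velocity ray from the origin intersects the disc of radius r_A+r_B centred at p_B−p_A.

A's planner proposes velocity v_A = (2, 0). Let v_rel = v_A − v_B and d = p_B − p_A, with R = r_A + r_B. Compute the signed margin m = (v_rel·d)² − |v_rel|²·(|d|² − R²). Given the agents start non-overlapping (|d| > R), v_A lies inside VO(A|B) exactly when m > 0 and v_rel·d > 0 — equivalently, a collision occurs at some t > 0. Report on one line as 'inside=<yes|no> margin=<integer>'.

d = (-11, -3),  |d|² = 130;  R = 3+2 = 5,  c = 130−5² = 105
v_rel = (-4, 5),  |v_rel|² = 41;  v_rel·d = (-4)·(-11) + (5)·(-3) = 29
41·t² − 58·t + 105 = 0  ⇒  m = 29² − 41·105 = -3464
m = -3464 < 0,  v_rel·d = 29 > 0  ⇒  outside

inside=no margin=-3464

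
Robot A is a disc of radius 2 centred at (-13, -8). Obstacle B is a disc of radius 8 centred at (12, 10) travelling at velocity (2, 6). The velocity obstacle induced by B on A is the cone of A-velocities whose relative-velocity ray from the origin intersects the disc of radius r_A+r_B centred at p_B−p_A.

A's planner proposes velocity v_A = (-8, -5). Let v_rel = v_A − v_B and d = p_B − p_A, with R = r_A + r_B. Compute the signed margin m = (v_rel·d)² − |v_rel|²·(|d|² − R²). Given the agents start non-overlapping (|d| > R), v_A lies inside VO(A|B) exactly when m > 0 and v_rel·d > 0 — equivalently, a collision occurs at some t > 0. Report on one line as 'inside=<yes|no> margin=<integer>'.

d = (25, 18),  |d|² = 949;  R = 2+8 = 10,  c = 949−10² = 849
v_rel = (-10, -11),  |v_rel|² = 221;  v_rel·d = (-10)·(25) + (-11)·(18) = -448
221·t² + 896·t + 849 = 0  ⇒  m = (-448)² − 221·849 = 13075
m = 13075 > 0,  v_rel·d = -448 < 0  ⇒  outside

inside=no margin=13075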